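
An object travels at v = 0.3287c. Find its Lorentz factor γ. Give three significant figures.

γ = 1/√(1 − 0.3287²) = 1/√0.8920 = 1.059

γ = 1.06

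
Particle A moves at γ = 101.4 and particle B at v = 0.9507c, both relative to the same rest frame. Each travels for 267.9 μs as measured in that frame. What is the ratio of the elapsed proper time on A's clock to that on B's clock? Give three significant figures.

τ_A/τ_B = 0.0318

A: γ = 101.4. B: γ = 1/√(1 − 0.9507²) = 1/√0.09617 = 3.225.
τ_A/τ_B = γ_B/γ_A = 3.225/101.4 = 0.03180, so τ_A/τ_B = 0.03180.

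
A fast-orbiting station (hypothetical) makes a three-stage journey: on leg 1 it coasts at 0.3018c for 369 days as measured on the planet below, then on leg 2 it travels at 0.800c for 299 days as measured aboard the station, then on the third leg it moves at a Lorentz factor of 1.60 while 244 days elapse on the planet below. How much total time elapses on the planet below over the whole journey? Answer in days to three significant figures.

Δt = 1110 days

Leg 1: 369 days is already measured on the planet below.
Leg 2: γ = 1/√(1 − 0.800²) = 5/3 ≈ 1.667; Δt_2 = 1.667 × 299 = 498.3 days.
Leg 3: 244 days is already measured on the planet below.
Total: 369.0 + 498.3 + 244.0 days.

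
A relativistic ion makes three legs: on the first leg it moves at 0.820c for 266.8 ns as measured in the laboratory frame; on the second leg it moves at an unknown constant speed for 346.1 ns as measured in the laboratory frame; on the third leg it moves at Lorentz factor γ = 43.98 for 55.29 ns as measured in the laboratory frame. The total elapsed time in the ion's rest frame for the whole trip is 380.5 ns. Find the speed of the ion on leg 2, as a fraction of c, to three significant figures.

β = 0.756

Leg 1: γ = 1/√(1 − 0.820²) = 1/√0.3276 = 1.747; τ_1 = 266.8/1.747 = 152.7 ns.
Leg 2: speed unknown; τ_2 = 346.1/γ_2.
Leg 3: γ = 43.98; τ_3 = 55.29/43.98 = 1.257 ns.
Total proper time: 152.7 + τ_2 + 1.257 = 380.5, so τ_2 = 380.5 − 154.0 = 226.5 ns.
γ_2 = 346.1/226.5 = 1.528; β = √(1 − 1/γ²) = √0.5716.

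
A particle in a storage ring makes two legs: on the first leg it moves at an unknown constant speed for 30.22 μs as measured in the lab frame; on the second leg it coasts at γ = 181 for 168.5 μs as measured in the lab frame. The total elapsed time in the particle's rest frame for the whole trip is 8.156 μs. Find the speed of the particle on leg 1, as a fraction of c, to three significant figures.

Leg 1: speed unknown; τ_1 = 30.22/γ_1.
Leg 2: γ = 181; τ_2 = 168.5/181.0 = 0.9309 μs.
Total proper time: τ_1 + 0.9309 = 8.156, so τ_1 = 8.156 − 0.9309 = 7.225 μs.
γ_1 = 30.22/7.225 = 4.183; β = √(1 − 1/γ²) = √0.9428.

β = 0.971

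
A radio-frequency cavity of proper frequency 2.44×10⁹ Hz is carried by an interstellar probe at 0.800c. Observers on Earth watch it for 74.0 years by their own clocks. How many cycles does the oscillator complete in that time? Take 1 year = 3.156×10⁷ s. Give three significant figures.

N = 3.42×10¹⁸

γ = 1/√(1 − 0.800²) = 5/3 ≈ 1.667
During 74.0 years of lab time, the oscillator's proper time advances by τ = Δt/γ = 74.0/1.667 = 44.40 years = 1.401×10⁹ s.
N = f × τ = 2.44×10⁹ × 1.401×10⁹ = 3.419×10¹⁸.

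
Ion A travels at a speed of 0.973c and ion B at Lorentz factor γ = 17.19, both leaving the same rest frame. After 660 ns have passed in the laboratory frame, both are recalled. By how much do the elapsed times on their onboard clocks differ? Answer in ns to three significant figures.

|τ_A − τ_B| = 114 ns

A: γ = 1/√(1 − 0.973²) = 1/√0.05327 = 4.333; τ_A = 660/4.333 = 152.3 ns.
B: γ = 17.19; τ_B = 660/17.19 = 38.39 ns.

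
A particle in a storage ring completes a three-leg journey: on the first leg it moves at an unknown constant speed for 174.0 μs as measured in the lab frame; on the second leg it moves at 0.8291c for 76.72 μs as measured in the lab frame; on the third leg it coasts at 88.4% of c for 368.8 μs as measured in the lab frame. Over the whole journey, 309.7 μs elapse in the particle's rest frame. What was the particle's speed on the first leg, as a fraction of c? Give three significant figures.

β = 0.840

Leg 1: speed unknown; τ_1 = 174.0/γ_1.
Leg 2: γ = 1/√(1 − 0.8291²) = 1/√0.3126 = 1.789; τ_2 = 76.72/1.789 = 42.89 μs.
Leg 3: β = 0.884; γ = 1/√(1 − 0.884²) = 1/√0.2185 = 2.139; τ_3 = 368.8/2.139 = 172.4 μs.
Total proper time: τ_1 + 42.89 + 172.4 = 309.7, so τ_1 = 309.7 − 215.3 = 94.40 μs.
γ_1 = 174.0/94.40 = 1.843; β = √(1 − 1/γ²) = √0.7057.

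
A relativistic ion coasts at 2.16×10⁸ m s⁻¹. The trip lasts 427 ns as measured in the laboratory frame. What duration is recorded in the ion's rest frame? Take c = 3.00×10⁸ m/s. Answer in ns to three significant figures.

τ = 296 ns

β = 2.16×10⁸/3.00×10⁸ = 0.7200; γ = 1/√(1 − 0.7200²) = 1.441
The interval measured in the laboratory frame is the dilated one; the clock in the ion's rest frame measures the proper time τ = Δt/γ = 427/1.441 ns.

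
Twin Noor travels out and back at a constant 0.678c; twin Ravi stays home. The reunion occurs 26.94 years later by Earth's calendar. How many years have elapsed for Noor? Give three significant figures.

τ = 19.8 years

γ = 1/√(1 − 0.678²) = 1/√0.5403 = 1.360
Noor's clock measures proper time along the trip: τ = Δt/γ = 26.94/1.360 years.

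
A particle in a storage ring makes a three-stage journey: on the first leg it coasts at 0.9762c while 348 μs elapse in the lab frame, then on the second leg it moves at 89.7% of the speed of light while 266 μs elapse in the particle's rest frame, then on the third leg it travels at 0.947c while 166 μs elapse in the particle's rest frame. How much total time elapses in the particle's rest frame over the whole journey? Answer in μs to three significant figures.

τ = 507 μs

Leg 1: γ = 1/√(1 − 0.9762²) = 1/√0.04703 = 4.611; τ_1 = 348/4.611 = 75.47 μs.
Leg 2: 266 μs is already measured in the particle's rest frame.
Leg 3: 166 μs is already measured in the particle's rest frame.
Total: 75.47 + 266.0 + 166.0 μs.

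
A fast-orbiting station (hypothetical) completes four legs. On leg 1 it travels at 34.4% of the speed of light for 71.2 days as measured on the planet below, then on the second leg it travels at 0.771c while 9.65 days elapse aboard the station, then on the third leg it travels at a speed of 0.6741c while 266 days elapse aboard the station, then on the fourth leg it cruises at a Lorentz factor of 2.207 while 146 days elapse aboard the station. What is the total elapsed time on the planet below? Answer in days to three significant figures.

Δt = 769 days

Leg 1: 71.2 days is already measured on the planet below.
Leg 2: γ = 1/√(1 − 0.771²) = 1/√0.4056 = 1.570; Δt_2 = 1.570 × 9.65 = 15.15 days.
Leg 3: γ = 1/√(1 − 0.6741²) = 1/√0.5456 = 1.354; Δt_3 = 1.354 × 266 = 360.1 days.
Leg 4: γ = 2.207; Δt_4 = 2.207 × 146 = 322.2 days.
Total: 71.20 + 15.15 + 360.1 + 322.2 days.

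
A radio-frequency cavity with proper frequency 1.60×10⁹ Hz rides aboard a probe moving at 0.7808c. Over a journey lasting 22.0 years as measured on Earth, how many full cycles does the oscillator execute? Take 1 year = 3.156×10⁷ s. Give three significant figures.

γ = 1/√(1 − 0.7808²) = 1/√0.3904 = 1.601
The oscillator's own cycle count is N = f × τ where τ is the proper time aboard the probe. τ = Δt/γ = 22.0/1.601 = 13.75 years = 4.338×10⁸ s.
N = 1.60×10⁹ × 4.338×10⁸ = 6.941×10¹⁷.

N = 6.94×10¹⁷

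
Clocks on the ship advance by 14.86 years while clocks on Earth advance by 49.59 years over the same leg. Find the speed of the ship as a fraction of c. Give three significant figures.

The proper time is measured on the ship (both events occur at the ship's location); Δt is measured on Earth. γ = Δt/τ = 49.59/14.86 = 3.337.
β = √(1 − 1/γ²) = √(1 − 0.08979) = √0.9102

v = 0.954c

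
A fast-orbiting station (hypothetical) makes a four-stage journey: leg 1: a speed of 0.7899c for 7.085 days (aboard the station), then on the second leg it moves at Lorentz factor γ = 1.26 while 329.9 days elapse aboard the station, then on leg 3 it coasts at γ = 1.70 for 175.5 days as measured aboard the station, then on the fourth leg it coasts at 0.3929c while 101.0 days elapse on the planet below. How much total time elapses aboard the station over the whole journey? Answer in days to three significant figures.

Leg 1: 7.085 days is already measured aboard the station.
Leg 2: 329.9 days is already measured aboard the station.
Leg 3: 175.5 days is already measured aboard the station.
Leg 4: γ = 1/√(1 − 0.3929²) = 1/√0.8456 = 1.087; τ_4 = 101.0/1.087 = 92.88 days.
Total: 7.085 + 329.9 + 175.5 + 92.88 days.

τ = 605 days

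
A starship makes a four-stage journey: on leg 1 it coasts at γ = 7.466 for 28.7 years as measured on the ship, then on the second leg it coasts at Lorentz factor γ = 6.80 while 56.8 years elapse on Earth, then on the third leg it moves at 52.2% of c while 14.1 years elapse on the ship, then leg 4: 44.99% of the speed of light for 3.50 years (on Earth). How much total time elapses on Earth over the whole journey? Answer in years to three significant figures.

Δt = 291 years

Leg 1: γ = 7.466; Δt_1 = 7.466 × 28.7 = 214.3 years.
Leg 2: 56.8 years is already measured on Earth.
Leg 3: β = 0.522; γ = 1/√(1 − 0.522²) = 1/√0.7275 = 1.172; Δt_3 = 1.172 × 14.1 = 16.53 years.
Leg 4: 3.50 years is already measured on Earth.
Total: 214.3 + 56.80 + 16.53 + 3.500 years.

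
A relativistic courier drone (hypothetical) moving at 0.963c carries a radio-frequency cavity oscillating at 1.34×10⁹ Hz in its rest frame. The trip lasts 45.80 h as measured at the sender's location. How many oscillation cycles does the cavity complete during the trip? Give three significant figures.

γ = 1/√(1 − 0.963²) = 1/√0.07263 = 3.711
The oscillator's own cycle count is N = f × τ where τ is the proper time aboard the drone. τ = Δt/γ = 45.80/3.711 = 12.34 h = 4.444×10⁴ s.
N = 1.34×10⁹ × 4.444×10⁴ = 5.954×10¹³.

N = 5.95×10¹³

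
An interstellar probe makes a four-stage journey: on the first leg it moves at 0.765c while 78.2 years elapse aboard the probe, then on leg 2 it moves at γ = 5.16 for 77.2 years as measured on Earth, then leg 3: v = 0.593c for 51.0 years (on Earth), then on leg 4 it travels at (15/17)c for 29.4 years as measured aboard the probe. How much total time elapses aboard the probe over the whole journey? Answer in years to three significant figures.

τ = 164 years

Leg 1: 78.2 years is already measured aboard the probe.
Leg 2: γ = 5.16; τ_2 = 77.2/5.160 = 14.96 years.
Leg 3: γ = 1/√(1 − 0.593²) = 1/√0.6484 = 1.242; τ_3 = 51.0/1.242 = 41.07 years.
Leg 4: 29.4 years is already measured aboard the probe.
Total: 78.20 + 14.96 + 41.07 + 29.40 years.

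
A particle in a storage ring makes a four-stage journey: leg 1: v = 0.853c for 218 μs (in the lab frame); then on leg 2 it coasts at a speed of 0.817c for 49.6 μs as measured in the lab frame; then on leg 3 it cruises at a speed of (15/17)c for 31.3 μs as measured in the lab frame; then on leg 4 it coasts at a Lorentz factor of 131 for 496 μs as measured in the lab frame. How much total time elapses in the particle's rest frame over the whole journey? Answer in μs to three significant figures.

Leg 1: γ = 1/√(1 − 0.853²) = 1/√0.2724 = 1.916; τ_1 = 218/1.916 = 113.8 μs.
Leg 2: γ = 1/√(1 − 0.817²) = 1/√0.3325 = 1.734; τ_2 = 49.6/1.734 = 28.60 μs.
Leg 3: γ = 1/√(1 − (15/17)²) = 17/8 = 2.125; τ_3 = 31.3/2.125 = 14.73 μs.
Leg 4: γ = 131; τ_4 = 496/131.0 = 3.786 μs.
Total: 113.8 + 28.60 + 14.73 + 3.786 μs.

τ = 161 μs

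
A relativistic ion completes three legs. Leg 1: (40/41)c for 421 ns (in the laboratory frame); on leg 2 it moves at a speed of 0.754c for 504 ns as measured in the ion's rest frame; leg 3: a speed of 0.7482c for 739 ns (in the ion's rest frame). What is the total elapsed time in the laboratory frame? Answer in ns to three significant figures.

Leg 1: 421 ns is already measured in the laboratory frame.
Leg 2: γ = 1/√(1 − 0.754²) = 1/√0.4315 = 1.522; Δt_2 = 1.522 × 504 = 767.3 ns.
Leg 3: γ = 1/√(1 − 0.7482²) = 1/√0.4402 = 1.507; Δt_3 = 1.507 × 739 = 1114 ns.
Total: 421.0 + 767.3 + 1114 ns.

Δt = 2300 ns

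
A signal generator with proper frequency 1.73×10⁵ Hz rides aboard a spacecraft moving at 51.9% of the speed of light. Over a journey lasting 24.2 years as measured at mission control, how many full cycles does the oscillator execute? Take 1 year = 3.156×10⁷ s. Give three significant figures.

β = 0.519; γ = 1/√(1 − 0.519²) = 1/√0.7306 = 1.170
The oscillator's own cycle count is N = f × τ where τ is the proper time aboard the spacecraft. τ = Δt/γ = 24.2/1.170 = 20.69 years = 6.528×10⁸ s.
N = 1.73×10⁵ × 6.528×10⁸ = 1.129×10¹⁴.

N = 1.13×10¹⁴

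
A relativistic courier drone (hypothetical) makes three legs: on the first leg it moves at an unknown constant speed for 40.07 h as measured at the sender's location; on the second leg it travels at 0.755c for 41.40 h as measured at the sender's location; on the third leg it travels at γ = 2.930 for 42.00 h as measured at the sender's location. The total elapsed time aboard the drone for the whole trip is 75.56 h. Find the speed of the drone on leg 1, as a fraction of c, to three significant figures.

β = 0.526

Leg 1: speed unknown; τ_1 = 40.07/γ_1.
Leg 2: γ = 1/√(1 − 0.755²) = 1/√0.4300 = 1.525; τ_2 = 41.40/1.525 = 27.15 h.
Leg 3: γ = 2.930; τ_3 = 42.00/2.930 = 14.33 h.
Total proper time: τ_1 + 27.15 + 14.33 = 75.56, so τ_1 = 75.56 − 41.48 = 34.08 h.
γ_1 = 40.07/34.08 = 1.176; β = √(1 − 1/γ²) = √0.2767.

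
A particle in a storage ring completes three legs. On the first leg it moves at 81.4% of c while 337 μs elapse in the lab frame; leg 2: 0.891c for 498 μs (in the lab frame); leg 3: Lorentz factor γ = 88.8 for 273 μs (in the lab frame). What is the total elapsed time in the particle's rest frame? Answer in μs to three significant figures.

τ = 425 μs

Leg 1: β = 0.814; γ = 1/√(1 − 0.814²) = 1/√0.3374 = 1.722; τ_1 = 337/1.722 = 195.8 μs.
Leg 2: γ = 1/√(1 − 0.891²) = 1/√0.2061 = 2.203; τ_2 = 498/2.203 = 226.1 μs.
Leg 3: γ = 88.8; τ_3 = 273/88.80 = 3.074 μs.
Total: 195.8 + 226.1 + 3.074 μs.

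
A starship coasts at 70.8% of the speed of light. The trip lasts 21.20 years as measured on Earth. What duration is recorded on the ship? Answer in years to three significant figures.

τ = 15.0 years

β = 0.708; γ = 1/√(1 − 0.708²) = 1/√0.4987 = 1.416
The interval measured on Earth is the dilated one; the clock on the ship measures the proper time τ = Δt/γ = 21.20/1.416 years.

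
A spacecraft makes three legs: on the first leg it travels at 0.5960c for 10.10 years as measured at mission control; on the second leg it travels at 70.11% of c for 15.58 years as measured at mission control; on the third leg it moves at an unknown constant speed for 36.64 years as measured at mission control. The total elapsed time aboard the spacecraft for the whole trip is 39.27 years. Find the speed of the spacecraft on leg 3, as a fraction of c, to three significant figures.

Leg 1: γ = 1/√(1 − 0.5960²) = 1/√0.6448 = 1.245; τ_1 = 10.10/1.245 = 8.110 years.
Leg 2: β = 0.7011; γ = 1/√(1 − 0.7011²) = 1/√0.5085 = 1.402; τ_2 = 15.58/1.402 = 11.11 years.
Leg 3: speed unknown; τ_3 = 36.64/γ_3.
Total proper time: 8.110 + 11.11 + τ_3 = 39.27, so τ_3 = 39.27 − 19.22 = 20.05 years.
γ_3 = 36.64/20.05 = 1.827; β = √(1 − 1/γ²) = √0.7005.

β = 0.837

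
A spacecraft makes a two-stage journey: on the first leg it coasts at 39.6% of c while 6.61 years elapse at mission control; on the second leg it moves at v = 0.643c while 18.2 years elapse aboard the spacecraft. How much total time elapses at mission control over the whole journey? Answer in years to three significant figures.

Δt = 30.4 years

Leg 1: 6.61 years is already measured at mission control.
Leg 2: γ = 1/√(1 − 0.643²) = 1/√0.5866 = 1.306; Δt_2 = 1.306 × 18.2 = 23.76 years.
Total: 6.610 + 23.76 years.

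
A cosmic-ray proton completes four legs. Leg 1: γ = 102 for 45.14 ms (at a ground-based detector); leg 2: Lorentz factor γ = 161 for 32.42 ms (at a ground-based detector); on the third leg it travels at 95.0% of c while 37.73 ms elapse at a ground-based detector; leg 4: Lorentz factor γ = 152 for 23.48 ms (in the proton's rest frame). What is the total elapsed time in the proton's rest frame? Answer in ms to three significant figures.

τ = 35.9 ms

Leg 1: γ = 102; τ_1 = 45.14/102.0 = 0.4425 ms.
Leg 2: γ = 161; τ_2 = 32.42/161.0 = 0.2014 ms.
Leg 3: β = 0.950; γ = 1/√(1 − 0.950²) = 1/√0.09750 = 3.203; τ_3 = 37.73/3.203 = 11.78 ms.
Leg 4: 23.48 ms is already measured in the proton's rest frame.
Total: 0.4425 + 0.2014 + 11.78 + 23.48 ms.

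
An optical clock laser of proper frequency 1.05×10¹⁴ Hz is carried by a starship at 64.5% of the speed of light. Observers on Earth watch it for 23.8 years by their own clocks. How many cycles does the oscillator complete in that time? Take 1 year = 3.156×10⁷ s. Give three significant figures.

N = 6.03×10²²

β = 0.645; γ = 1/√(1 − 0.645²) = 1/√0.5840 = 1.309
During 23.8 years of lab time, the oscillator's proper time advances by τ = Δt/γ = 23.8/1.309 = 18.19 years = 5.740×10⁸ s.
N = f × τ = 1.05×10¹⁴ × 5.740×10⁸ = 6.027×10²².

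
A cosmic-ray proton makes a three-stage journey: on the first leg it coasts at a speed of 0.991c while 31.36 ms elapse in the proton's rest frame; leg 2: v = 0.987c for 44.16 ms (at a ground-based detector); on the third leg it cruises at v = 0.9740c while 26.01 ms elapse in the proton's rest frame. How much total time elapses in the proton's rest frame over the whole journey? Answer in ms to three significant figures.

Leg 1: 31.36 ms is already measured in the proton's rest frame.
Leg 2: γ = 1/√(1 − 0.987²) = 1/√0.02583 = 6.222; τ_2 = 44.16/6.222 = 7.097 ms.
Leg 3: 26.01 ms is already measured in the proton's rest frame.
Total: 31.36 + 7.097 + 26.01 ms.

τ = 64.5 ms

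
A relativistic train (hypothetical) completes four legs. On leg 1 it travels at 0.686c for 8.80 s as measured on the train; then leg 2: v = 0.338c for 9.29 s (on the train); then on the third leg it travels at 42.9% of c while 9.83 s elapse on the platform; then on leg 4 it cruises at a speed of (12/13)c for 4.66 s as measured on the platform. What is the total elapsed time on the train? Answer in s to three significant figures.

Leg 1: 8.80 s is already measured on the train.
Leg 2: 9.29 s is already measured on the train.
Leg 3: β = 0.429; γ = 1/√(1 − 0.429²) = 1/√0.8160 = 1.107; τ_3 = 9.83/1.107 = 8.879 s.
Leg 4: γ = 1/√(1 − (12/13)²) = 13/5 = 2.600; τ_4 = 4.66/2.600 = 1.792 s.
Total: 8.800 + 9.290 + 8.879 + 1.792 s.

τ = 28.8 s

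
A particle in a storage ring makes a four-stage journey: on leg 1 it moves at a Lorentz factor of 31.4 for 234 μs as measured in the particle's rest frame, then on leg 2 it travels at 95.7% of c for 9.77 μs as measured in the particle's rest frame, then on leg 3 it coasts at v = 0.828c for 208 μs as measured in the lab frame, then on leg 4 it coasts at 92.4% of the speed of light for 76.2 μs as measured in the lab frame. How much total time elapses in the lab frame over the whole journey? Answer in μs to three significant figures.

Δt = 7670 μs

Leg 1: γ = 31.4; Δt_1 = 31.40 × 234 = 7348 μs.
Leg 2: β = 0.957; γ = 1/√(1 − 0.957²) = 1/√0.08415 = 3.447; Δt_2 = 3.447 × 9.77 = 33.68 μs.
Leg 3: 208 μs is already measured in the lab frame.
Leg 4: 76.2 μs is already measured in the lab frame.
Total: 7348 + 33.68 + 208.0 + 76.20 μs.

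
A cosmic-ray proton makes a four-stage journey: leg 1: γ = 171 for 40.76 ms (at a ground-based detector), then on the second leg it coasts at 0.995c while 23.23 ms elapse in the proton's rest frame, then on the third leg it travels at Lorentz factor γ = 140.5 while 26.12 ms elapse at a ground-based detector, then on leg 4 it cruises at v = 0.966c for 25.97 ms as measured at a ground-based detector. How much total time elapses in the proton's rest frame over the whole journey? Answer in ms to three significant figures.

Leg 1: γ = 171; τ_1 = 40.76/171.0 = 0.2384 ms.
Leg 2: 23.23 ms is already measured in the proton's rest frame.
Leg 3: γ = 140.5; τ_3 = 26.12/140.5 = 0.1859 ms.
Leg 4: γ = 1/√(1 − 0.966²) = 1/√0.06684 = 3.868; τ_4 = 25.97/3.868 = 6.714 ms.
Total: 0.2384 + 23.23 + 0.1859 + 6.714 ms.

τ = 30.4 ms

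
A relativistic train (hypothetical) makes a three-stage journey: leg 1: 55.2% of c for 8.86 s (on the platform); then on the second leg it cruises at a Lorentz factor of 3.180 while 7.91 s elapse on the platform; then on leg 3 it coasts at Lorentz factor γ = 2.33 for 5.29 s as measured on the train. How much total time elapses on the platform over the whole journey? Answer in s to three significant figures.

Δt = 29.1 s

Leg 1: 8.86 s is already measured on the platform.
Leg 2: 7.91 s is already measured on the platform.
Leg 3: γ = 2.33; Δt_3 = 2.330 × 5.29 = 12.33 s.
Total: 8.860 + 7.910 + 12.33 s.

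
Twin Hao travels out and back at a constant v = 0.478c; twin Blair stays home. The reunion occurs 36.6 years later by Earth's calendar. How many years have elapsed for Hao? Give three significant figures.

γ = 1/√(1 − 0.478²) = 1/√0.7715 = 1.138
Hao's clock measures proper time along the trip: τ = Δt/γ = 36.6/1.138 years.

τ = 32.1 years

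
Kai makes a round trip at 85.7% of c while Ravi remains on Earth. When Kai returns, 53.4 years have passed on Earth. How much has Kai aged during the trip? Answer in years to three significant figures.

τ = 27.5 years

β = 0.857; γ = 1/√(1 − 0.857²) = 1/√0.2656 = 1.941
Kai's clock measures proper time along the trip: τ = Δt/γ = 53.4/1.941 years.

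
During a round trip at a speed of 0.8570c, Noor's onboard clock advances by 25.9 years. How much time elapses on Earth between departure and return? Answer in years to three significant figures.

Δt = 50.3 years

γ = 1/√(1 − 0.8570²) = 1/√0.2656 = 1.941
Earth-frame duration is the dilated interval: Δt = γτ = 1.941 × 25.9 years.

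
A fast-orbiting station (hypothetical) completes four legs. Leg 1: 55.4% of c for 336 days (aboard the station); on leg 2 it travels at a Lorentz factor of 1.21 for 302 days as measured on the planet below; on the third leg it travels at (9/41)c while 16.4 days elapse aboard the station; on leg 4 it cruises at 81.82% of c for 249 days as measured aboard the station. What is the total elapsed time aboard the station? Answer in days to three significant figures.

Leg 1: 336 days is already measured aboard the station.
Leg 2: γ = 1.21; τ_2 = 302/1.210 = 249.6 days.
Leg 3: 16.4 days is already measured aboard the station.
Leg 4: 249 days is already measured aboard the station.
Total: 336.0 + 249.6 + 16.40 + 249.0 days.

τ = 851 days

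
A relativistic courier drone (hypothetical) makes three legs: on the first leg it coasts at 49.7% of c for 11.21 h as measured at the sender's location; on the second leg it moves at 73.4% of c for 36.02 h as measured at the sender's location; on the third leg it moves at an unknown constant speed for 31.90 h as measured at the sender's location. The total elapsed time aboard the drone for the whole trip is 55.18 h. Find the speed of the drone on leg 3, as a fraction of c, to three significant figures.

Leg 1: β = 0.497; γ = 1/√(1 − 0.497²) = 1/√0.7530 = 1.152; τ_1 = 11.21/1.152 = 9.727 h.
Leg 2: β = 0.734; γ = 1/√(1 − 0.734²) = 1/√0.4612 = 1.472; τ_2 = 36.02/1.472 = 24.46 h.
Leg 3: speed unknown; τ_3 = 31.90/γ_3.
Total proper time: 9.727 + 24.46 + τ_3 = 55.18, so τ_3 = 55.18 − 34.19 = 20.99 h.
γ_3 = 31.90/20.99 = 1.520; β = √(1 − 1/γ²) = √0.5671.

β = 0.753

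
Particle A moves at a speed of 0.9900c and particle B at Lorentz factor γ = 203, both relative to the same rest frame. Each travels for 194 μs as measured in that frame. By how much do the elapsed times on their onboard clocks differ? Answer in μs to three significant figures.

A: γ = 1/√(1 − 0.9900²) = 1/√0.01990 = 7.089; τ_A = 194/7.089 = 27.37 μs.
B: γ = 203; τ_B = 194/203.0 = 0.9557 μs.

|τ_A − τ_B| = 26.4 μs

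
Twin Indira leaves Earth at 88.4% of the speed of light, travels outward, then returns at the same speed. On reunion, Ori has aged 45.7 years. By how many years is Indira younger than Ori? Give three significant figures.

β = 0.884; γ = 1/√(1 − 0.884²) = 1/√0.2185 = 2.139
Indira's elapsed proper time: τ = 45.7/2.139 = 21.36 years.
Age gap = Δt − τ = 45.7 − 21.36 years.

Δt − τ = 24.3 years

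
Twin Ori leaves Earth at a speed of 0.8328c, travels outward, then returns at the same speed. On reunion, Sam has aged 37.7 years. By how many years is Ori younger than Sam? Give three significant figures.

Δt − τ = 16.8 years

γ = 1/√(1 − 0.8328²) = 1/√0.3064 = 1.806
Ori's elapsed proper time: τ = 37.7/1.806 = 20.87 years.
Age gap = Δt − τ = 37.7 − 20.87 years.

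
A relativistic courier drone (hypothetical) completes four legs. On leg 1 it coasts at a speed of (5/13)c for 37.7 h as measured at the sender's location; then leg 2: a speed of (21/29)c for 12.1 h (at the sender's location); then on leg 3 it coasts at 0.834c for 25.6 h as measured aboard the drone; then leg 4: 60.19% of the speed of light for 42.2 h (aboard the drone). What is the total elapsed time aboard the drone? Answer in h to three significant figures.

Leg 1: γ = 1/√(1 − (5/13)²) = 13/12 ≈ 1.083; τ_1 = 37.7/1.083 = 34.80 h.
Leg 2: γ = 1/√(1 − (21/29)²) = 29/20 = 1.450; τ_2 = 12.1/1.450 = 8.345 h.
Leg 3: 25.6 h is already measured aboard the drone.
Leg 4: 42.2 h is already measured aboard the drone.
Total: 34.80 + 8.345 + 25.60 + 42.20 h.

τ = 111 h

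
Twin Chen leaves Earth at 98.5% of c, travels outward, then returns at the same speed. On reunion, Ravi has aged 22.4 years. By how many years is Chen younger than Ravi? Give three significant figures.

Δt − τ = 18.5 years

β = 0.985; γ = 1/√(1 − 0.985²) = 1/√0.02977 = 5.795
Chen's elapsed proper time: τ = 22.4/5.795 = 3.865 years.
Age gap = Δt − τ = 22.4 − 3.865 years.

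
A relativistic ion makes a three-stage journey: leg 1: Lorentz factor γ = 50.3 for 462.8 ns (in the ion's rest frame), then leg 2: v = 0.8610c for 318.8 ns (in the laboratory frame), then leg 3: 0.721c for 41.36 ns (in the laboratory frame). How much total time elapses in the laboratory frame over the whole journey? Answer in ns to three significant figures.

Leg 1: γ = 50.3; Δt_1 = 50.30 × 462.8 = 2.328×10⁴ ns.
Leg 2: 318.8 ns is already measured in the laboratory frame.
Leg 3: 41.36 ns is already measured in the laboratory frame.
Total: 2.328×10⁴ + 318.8 + 41.36 ns.

Δt = 2.36×10⁴ ns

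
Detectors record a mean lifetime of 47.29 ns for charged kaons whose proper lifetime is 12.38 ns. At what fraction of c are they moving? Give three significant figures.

β = 0.965

γ = Δt/τ₀ = 47.29/12.38 = 3.820
β = √(1 − 1/γ²) = √(1 − 0.06853) = √0.9315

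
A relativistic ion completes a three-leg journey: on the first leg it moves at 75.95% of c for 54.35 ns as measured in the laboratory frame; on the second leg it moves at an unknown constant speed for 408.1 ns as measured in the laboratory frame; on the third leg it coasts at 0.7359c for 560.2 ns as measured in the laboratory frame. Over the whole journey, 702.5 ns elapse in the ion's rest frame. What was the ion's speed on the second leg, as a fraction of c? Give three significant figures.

β = 0.709

Leg 1: β = 0.7595; γ = 1/√(1 − 0.7595²) = 1/√0.4232 = 1.537; τ_1 = 54.35/1.537 = 35.36 ns.
Leg 2: speed unknown; τ_2 = 408.1/γ_2.
Leg 3: γ = 1/√(1 − 0.7359²) = 1/√0.4585 = 1.477; τ_3 = 560.2/1.477 = 379.3 ns.
Total proper time: 35.36 + τ_2 + 379.3 = 702.5, so τ_2 = 702.5 − 414.7 = 287.8 ns.
γ_2 = 408.1/287.8 = 1.418; β = √(1 − 1/γ²) = √0.5025.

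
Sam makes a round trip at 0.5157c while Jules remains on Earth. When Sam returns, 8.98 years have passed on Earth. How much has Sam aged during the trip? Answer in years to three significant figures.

τ = 7.69 years

γ = 1/√(1 − 0.5157²) = 1/√0.7341 = 1.167
Sam's clock measures proper time along the trip: τ = Δt/γ = 8.98/1.167 years.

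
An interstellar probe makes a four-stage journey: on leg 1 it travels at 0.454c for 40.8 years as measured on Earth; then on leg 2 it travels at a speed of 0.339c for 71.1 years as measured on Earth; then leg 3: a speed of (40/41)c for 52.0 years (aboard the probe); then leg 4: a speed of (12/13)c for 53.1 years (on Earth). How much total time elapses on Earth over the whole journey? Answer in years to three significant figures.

Δt = 402 years

Leg 1: 40.8 years is already measured on Earth.
Leg 2: 71.1 years is already measured on Earth.
Leg 3: γ = 1/√(1 − (40/41)²) = 41/9 ≈ 4.556; Δt_3 = 4.556 × 52.0 = 236.9 years.
Leg 4: 53.1 years is already measured on Earth.
Total: 40.80 + 71.10 + 236.9 + 53.10 years.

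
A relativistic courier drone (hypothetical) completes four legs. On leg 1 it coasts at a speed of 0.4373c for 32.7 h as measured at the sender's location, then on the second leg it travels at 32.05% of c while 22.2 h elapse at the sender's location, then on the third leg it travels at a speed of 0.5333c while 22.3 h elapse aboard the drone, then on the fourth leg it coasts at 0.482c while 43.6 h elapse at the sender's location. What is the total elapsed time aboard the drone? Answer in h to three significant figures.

Leg 1: γ = 1/√(1 − 0.4373²) = 1/√0.8088 = 1.112; τ_1 = 32.7/1.112 = 29.41 h.
Leg 2: β = 0.3205; γ = 1/√(1 − 0.3205²) = 1/√0.8973 = 1.056; τ_2 = 22.2/1.056 = 21.03 h.
Leg 3: 22.3 h is already measured aboard the drone.
Leg 4: γ = 1/√(1 − 0.482²) = 1/√0.7677 = 1.141; τ_4 = 43.6/1.141 = 38.20 h.
Total: 29.41 + 21.03 + 22.30 + 38.20 h.

τ = 111 h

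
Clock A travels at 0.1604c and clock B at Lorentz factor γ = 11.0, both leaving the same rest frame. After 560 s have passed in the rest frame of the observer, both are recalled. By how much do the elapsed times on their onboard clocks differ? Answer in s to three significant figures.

A: γ = 1/√(1 − 0.1604²) = 1/√0.9743 = 1.013; τ_A = 560/1.013 = 552.7 s.
B: γ = 11.0; τ_B = 560/11.00 = 50.91 s.

|τ_A − τ_B| = 502 s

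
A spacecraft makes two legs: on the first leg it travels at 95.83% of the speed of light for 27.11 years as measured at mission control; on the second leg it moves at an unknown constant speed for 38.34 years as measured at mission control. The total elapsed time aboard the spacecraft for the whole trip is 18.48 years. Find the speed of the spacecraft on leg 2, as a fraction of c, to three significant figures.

β = 0.960

Leg 1: β = 0.9583; γ = 1/√(1 − 0.9583²) = 1/√0.08166 = 3.499; τ_1 = 27.11/3.499 = 7.747 years.
Leg 2: speed unknown; τ_2 = 38.34/γ_2.
Total proper time: 7.747 + τ_2 = 18.48, so τ_2 = 18.48 − 7.747 = 10.73 years.
γ_2 = 38.34/10.73 = 3.572; β = √(1 − 1/γ²) = √0.9216.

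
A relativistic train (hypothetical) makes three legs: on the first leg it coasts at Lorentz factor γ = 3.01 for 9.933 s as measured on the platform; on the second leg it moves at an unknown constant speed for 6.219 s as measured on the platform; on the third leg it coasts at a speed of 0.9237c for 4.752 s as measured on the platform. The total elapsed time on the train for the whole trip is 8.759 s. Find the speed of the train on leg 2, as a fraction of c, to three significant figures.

Leg 1: γ = 3.01; τ_1 = 9.933/3.010 = 3.300 s.
Leg 2: speed unknown; τ_2 = 6.219/γ_2.
Leg 3: γ = 1/√(1 − 0.9237²) = 1/√0.1468 = 2.610; τ_3 = 4.752/2.610 = 1.821 s.
Total proper time: 3.300 + τ_2 + 1.821 = 8.759, so τ_2 = 8.759 − 5.121 = 3.638 s.
γ_2 = 6.219/3.638 = 1.709; β = √(1 − 1/γ²) = √0.6577.

β = 0.811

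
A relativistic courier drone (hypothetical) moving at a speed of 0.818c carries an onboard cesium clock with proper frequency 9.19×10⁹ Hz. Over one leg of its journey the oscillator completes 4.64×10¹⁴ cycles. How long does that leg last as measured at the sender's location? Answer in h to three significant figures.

Δt = 24.4 h

γ = 1/√(1 − 0.818²) = 1/√0.3309 = 1.738
Proper time for N cycles: τ = N/f = 4.64×10¹⁴/(9.19×10⁹) = 5.049×10⁴ s = 14.02 h.
Lab-frame duration Δt = γτ = 1.738 × 14.02 = 24.38 h.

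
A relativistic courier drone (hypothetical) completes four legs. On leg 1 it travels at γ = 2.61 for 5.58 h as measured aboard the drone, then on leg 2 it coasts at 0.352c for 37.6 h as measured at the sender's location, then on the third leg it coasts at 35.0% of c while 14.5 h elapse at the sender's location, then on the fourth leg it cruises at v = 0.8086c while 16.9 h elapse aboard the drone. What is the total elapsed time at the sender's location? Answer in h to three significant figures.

Δt = 95.4 h

Leg 1: γ = 2.61; Δt_1 = 2.610 × 5.58 = 14.56 h.
Leg 2: 37.6 h is already measured at the sender's location.
Leg 3: 14.5 h is already measured at the sender's location.
Leg 4: γ = 1/√(1 − 0.8086²) = 1/√0.3462 = 1.700; Δt_4 = 1.700 × 16.9 = 28.72 h.
Total: 14.56 + 37.60 + 14.50 + 28.72 h.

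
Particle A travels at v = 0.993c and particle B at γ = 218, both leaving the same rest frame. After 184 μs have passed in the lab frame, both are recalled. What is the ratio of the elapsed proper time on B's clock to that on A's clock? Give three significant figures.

A: γ = 1/√(1 − 0.993²) = 1/√0.01395 = 8.466. B: γ = 218.
τ_A/τ_B = γ_B/γ_A = 218.0/8.466 = 25.75, so τ_B/τ_A = 0.03884.

τ_B/τ_A = 0.0388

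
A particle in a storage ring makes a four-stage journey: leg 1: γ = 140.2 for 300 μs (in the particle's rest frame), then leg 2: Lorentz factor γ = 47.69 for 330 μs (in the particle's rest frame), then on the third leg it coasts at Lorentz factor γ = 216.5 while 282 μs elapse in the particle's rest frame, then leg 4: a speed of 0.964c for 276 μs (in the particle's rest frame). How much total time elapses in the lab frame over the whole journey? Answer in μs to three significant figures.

Leg 1: γ = 140.2; Δt_1 = 140.2 × 300 = 4.206×10⁴ μs.
Leg 2: γ = 47.69; Δt_2 = 47.69 × 330 = 1.574×10⁴ μs.
Leg 3: γ = 216.5; Δt_3 = 216.5 × 282 = 6.105×10⁴ μs.
Leg 4: γ = 1/√(1 − 0.964²) = 1/√0.07070 = 3.761; Δt_4 = 3.761 × 276 = 1038 μs.
Total: 4.206×10⁴ + 1.574×10⁴ + 6.105×10⁴ + 1038 μs.

Δt = 1.20×10⁵ μs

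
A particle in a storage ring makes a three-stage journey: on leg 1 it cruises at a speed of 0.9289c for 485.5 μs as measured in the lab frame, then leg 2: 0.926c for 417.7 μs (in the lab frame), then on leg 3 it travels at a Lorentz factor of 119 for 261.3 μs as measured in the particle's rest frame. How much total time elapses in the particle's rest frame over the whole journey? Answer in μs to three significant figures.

Leg 1: γ = 1/√(1 − 0.9289²) = 1/√0.1371 = 2.700; τ_1 = 485.5/2.700 = 179.8 μs.
Leg 2: γ = 1/√(1 − 0.926²) = 1/√0.1425 = 2.649; τ_2 = 417.7/2.649 = 157.7 μs.
Leg 3: 261.3 μs is already measured in the particle's rest frame.
Total: 179.8 + 157.7 + 261.3 μs.

τ = 599 μs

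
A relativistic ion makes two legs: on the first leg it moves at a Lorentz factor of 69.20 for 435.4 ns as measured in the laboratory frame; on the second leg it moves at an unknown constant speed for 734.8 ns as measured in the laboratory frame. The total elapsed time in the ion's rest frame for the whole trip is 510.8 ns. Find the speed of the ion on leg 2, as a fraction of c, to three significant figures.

β = 0.727

Leg 1: γ = 69.20; τ_1 = 435.4/69.20 = 6.292 ns.
Leg 2: speed unknown; τ_2 = 734.8/γ_2.
Total proper time: 6.292 + τ_2 = 510.8, so τ_2 = 510.8 − 6.292 = 504.5 ns.
γ_2 = 734.8/504.5 = 1.456; β = √(1 − 1/γ²) = √0.5286.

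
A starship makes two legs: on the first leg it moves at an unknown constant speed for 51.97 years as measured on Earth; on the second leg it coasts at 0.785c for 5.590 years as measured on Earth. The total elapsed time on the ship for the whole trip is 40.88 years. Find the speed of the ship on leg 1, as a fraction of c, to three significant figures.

β = 0.694

Leg 1: speed unknown; τ_1 = 51.97/γ_1.
Leg 2: γ = 1/√(1 − 0.785²) = 1/√0.3838 = 1.614; τ_2 = 5.590/1.614 = 3.463 years.
Total proper time: τ_1 + 3.463 = 40.88, so τ_1 = 40.88 − 3.463 = 37.42 years.
γ_1 = 51.97/37.42 = 1.389; β = √(1 − 1/γ²) = √0.4816.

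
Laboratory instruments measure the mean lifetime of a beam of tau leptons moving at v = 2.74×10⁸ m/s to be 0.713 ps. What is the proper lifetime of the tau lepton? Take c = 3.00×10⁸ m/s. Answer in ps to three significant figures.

τ₀ = 0.290 ps

β = 2.74×10⁸/3.00×10⁸ = 0.9133; γ = 1/√(1 − 0.9133²) = 2.456
The lab-frame lifetime is the dilated interval; the proper lifetime is τ₀ = Δt/γ = 0.713/2.456 ps.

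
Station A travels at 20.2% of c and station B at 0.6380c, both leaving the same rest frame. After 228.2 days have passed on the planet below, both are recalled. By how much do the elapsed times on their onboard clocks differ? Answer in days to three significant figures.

|τ_A − τ_B| = 47.8 days

A: β = 0.202; γ = 1/√(1 − 0.202²) = 1/√0.9592 = 1.021; τ_A = 228.2/1.021 = 223.5 days.
B: γ = 1/√(1 − 0.6380²) = 1/√0.5930 = 1.299; τ_B = 228.2/1.299 = 175.7 days.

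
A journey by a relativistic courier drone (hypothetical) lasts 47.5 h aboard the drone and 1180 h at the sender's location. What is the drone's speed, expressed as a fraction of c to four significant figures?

β = 0.9992

The proper time is measured aboard the drone (both events occur at the drone's location); Δt is measured at the sender's location. γ = Δt/τ = 1180/47.5 = 24.84.
β = √(1 − 1/γ²) = √(1 − 0.001620) = √0.9984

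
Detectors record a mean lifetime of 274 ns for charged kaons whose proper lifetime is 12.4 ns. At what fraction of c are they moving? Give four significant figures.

v = 0.9990c

γ = Δt/τ₀ = 274/12.4 = 22.10
β = √(1 − 1/γ²) = √(1 − 0.002048) = √0.9980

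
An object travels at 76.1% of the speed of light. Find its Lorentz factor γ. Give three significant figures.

β = 0.761; γ = 1/√(1 − 0.761²) = 1/√0.4209 = 1.541

γ = 1.54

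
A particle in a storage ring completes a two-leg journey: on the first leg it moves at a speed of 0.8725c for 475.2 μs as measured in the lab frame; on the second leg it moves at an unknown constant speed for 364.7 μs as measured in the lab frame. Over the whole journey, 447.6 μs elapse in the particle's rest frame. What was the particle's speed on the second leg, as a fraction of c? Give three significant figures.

Leg 1: γ = 1/√(1 − 0.8725²) = 1/√0.2387 = 2.047; τ_1 = 475.2/2.047 = 232.2 μs.
Leg 2: speed unknown; τ_2 = 364.7/γ_2.
Total proper time: 232.2 + τ_2 = 447.6, so τ_2 = 447.6 − 232.2 = 215.4 μs.
γ_2 = 364.7/215.4 = 1.693; β = √(1 − 1/γ²) = √0.6511.

β = 0.807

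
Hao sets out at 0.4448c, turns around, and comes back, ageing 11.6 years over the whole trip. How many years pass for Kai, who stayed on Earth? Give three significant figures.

Δt = 13.0 years

γ = 1/√(1 − 0.4448²) = 1/√0.8022 = 1.117
Earth-frame duration is the dilated interval: Δt = γτ = 1.117 × 11.6 years.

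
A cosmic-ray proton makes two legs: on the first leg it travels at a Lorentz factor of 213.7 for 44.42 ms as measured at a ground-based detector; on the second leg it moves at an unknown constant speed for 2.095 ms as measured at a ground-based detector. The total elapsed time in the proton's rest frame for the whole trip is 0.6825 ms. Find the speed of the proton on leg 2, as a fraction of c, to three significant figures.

Leg 1: γ = 213.7; τ_1 = 44.42/213.7 = 0.2079 ms.
Leg 2: speed unknown; τ_2 = 2.095/γ_2.
Total proper time: 0.2079 + τ_2 = 0.6825, so τ_2 = 0.6825 − 0.2079 = 0.4746 ms.
γ_2 = 2.095/0.4746 = 4.414; β = √(1 − 1/γ²) = √0.9487.

β = 0.974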